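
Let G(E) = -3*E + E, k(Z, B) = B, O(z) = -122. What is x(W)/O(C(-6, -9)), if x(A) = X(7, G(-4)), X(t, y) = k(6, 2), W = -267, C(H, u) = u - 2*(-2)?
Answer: -1/61 ≈ -0.016393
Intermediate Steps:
C(H, u) = 4 + u (C(H, u) = u + 4 = 4 + u)
G(E) = -2*E
X(t, y) = 2
x(A) = 2
x(W)/O(C(-6, -9)) = 2/(-122) = 2*(-1/122) = -1/61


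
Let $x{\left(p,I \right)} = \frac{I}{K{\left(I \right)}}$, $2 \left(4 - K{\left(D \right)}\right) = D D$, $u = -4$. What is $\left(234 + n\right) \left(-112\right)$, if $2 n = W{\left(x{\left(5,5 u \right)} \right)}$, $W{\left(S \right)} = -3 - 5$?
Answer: $-25760$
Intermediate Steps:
$K{\left(D \right)} = 4 - \frac{D^{2}}{2}$ ($K{\left(D \right)} = 4 - \frac{D D}{2} = 4 - \frac{D^{2}}{2}$)
$x{\left(p,I \right)} = \frac{I}{4 - \frac{I^{2}}{2}}$
$W{\left(S \right)} = -8$ ($W{\left(S \right)} = -3 - 5 = -8$)
$n = -4$ ($n = \frac{1}{2} \left(-8\right) = -4$)
$\left(234 + n\right) \left(-112\right) = \left(234 - 4\right) \left(-112\right) = 230 \left(-112\right) = -25760$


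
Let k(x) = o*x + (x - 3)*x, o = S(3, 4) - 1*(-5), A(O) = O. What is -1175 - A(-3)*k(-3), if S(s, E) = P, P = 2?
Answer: -1184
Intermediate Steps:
S(s, E) = 2
o = 7 (o = 2 - 1*(-5) = 2 + 5 = 7)
k(x) = 7*x + x*(-3 + x) (k(x) = 7*x + (x - 3)*x = 7*x + (-3 + x)*x = 7*x + x*(-3 + x))
-1175 - A(-3)*k(-3) = -1175 - (-3)*(-3*(4 - 3)) = -1175 - (-3)*(-3*1) = -1175 - (-3)*(-3) = -1175 - 1*9 = -1175 - 9 = -1184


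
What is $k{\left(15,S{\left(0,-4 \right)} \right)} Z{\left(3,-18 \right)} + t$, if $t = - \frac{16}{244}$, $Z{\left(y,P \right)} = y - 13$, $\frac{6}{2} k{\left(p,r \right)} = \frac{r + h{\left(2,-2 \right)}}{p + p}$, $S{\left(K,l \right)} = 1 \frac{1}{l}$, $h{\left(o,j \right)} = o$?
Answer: $- \frac{571}{2196} \approx -0.26002$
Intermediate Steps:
$S{\left(K,l \right)} = \frac{1}{l}$
$k{\left(p,r \right)} = \frac{2 + r}{6 p}$ ($k{\left(p,r \right)} = \frac{\left(r + 2\right) \frac{1}{p + p}}{3} = \frac{\left(2 + r\right) \frac{1}{2 p}}{3} = \frac{\frac{1}{2} \frac{1}{p} \left(2 + r\right)}{3} = \frac{2 + r}{6 p}$)
$Z{\left(y,P \right)} = -13 + y$
$t = - \frac{4}{61}$ ($t = \left(-16\right) \frac{1}{244} = - \frac{4}{61} \approx -0.065574$)
$k{\left(15,S{\left(0,-4 \right)} \right)} Z{\left(3,-18 \right)} + t = \frac{2 + \frac{1}{-4}}{6 \cdot 15} \left(-13 + 3\right) - \frac{4}{61} = \frac{1}{6} \cdot \frac{1}{15} \left(2 - \frac{1}{4}\right) \left(-10\right) - \frac{4}{61} = \frac{1}{6} \cdot \frac{1}{15} \cdot \frac{7}{4} \left(-10\right) - \frac{4}{61} = \frac{7}{360} \left(-10\right) - \frac{4}{61} = - \frac{7}{36} - \frac{4}{61} = - \frac{571}{2196}$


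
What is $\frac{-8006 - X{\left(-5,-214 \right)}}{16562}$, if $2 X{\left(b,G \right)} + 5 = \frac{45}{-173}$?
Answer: $- \frac{1384583}{2865226} \approx -0.48324$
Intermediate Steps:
$X{\left(b,G \right)} = - \frac{455}{173}$ ($X{\left(b,G \right)} = - \frac{5}{2} + \frac{45 \frac{1}{-173}}{2} = - \frac{5}{2} + \frac{45 \left(- \frac{1}{173}\right)}{2} = - \frac{5}{2} + \frac{1}{2} \left(- \frac{45}{173}\right) = - \frac{5}{2} - \frac{45}{346} = - \frac{455}{173}$)
$\frac{-8006 - X{\left(-5,-214 \right)}}{16562} = \frac{-8006 - - \frac{455}{173}}{16562} = \left(-8006 + \frac{455}{173}\right) \frac{1}{16562} = \left(- \frac{1384583}{173}\right) \frac{1}{16562} = - \frac{1384583}{2865226}$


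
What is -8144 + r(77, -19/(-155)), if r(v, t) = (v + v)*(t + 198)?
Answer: 3466866/155 ≈ 22367.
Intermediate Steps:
r(v, t) = 2*v*(198 + t) (r(v, t) = (2*v)*(198 + t) = 2*v*(198 + t))
-8144 + r(77, -19/(-155)) = -8144 + 2*77*(198 - 19/(-155)) = -8144 + 2*77*(198 - 19*(-1/155)) = -8144 + 2*77*(198 + 19/155) = -8144 + 2*77*(30709/155) = -8144 + 4729186/155 = 3466866/155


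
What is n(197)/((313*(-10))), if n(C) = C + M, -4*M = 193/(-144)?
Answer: -22733/360576 ≈ -0.063046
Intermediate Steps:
M = 193/576 (M = -193/(4*(-144)) = -193*(-1)/(4*144) = -¼*(-193/144) = 193/576 ≈ 0.33507)
n(C) = 193/576 + C (n(C) = C + 193/576 = 193/576 + C)
n(197)/((313*(-10))) = (193/576 + 197)/((313*(-10))) = (113665/576)/(-3130) = (113665/576)*(-1/3130) = -22733/360576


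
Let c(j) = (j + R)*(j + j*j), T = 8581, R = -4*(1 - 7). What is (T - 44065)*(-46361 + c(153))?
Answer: -146340025692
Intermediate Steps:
R = 24 (R = -4*(-6) = 24)
c(j) = (24 + j)*(j + j²) (c(j) = (j + 24)*(j + j*j) = (24 + j)*(j + j²))
(T - 44065)*(-46361 + c(153)) = (8581 - 44065)*(-46361 + 153*(24 + 153² + 25*153)) = -35484*(-46361 + 153*(24 + 23409 + 3825)) = -35484*(-46361 + 153*27258) = -35484*(-46361 + 4170474) = -35484*4124113 = -146340025692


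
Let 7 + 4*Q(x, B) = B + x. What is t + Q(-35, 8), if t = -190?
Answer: -397/2 ≈ -198.50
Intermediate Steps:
Q(x, B) = -7/4 + B/4 + x/4 (Q(x, B) = -7/4 + (B + x)/4 = -7/4 + (B/4 + x/4) = -7/4 + B/4 + x/4)
t + Q(-35, 8) = -190 + (-7/4 + (1/4)*8 + (1/4)*(-35)) = -190 + (-7/4 + 2 - 35/4) = -190 - 17/2 = -397/2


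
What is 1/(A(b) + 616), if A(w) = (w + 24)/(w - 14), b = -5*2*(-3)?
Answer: 8/4955 ≈ 0.0016145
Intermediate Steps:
b = 30 (b = -10*(-3) = 30)
A(w) = (24 + w)/(-14 + w)
1/(A(b) + 616) = 1/((24 + 30)/(-14 + 30) + 616) = 1/(54/16 + 616) = 1/((1/16)*54 + 616) = 1/(27/8 + 616) = 1/(4955/8) = 8/4955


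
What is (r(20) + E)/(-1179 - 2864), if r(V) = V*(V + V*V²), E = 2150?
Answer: -162550/4043 ≈ -40.205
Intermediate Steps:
r(V) = V*(V + V³)
(r(20) + E)/(-1179 - 2864) = ((20² + 20⁴) + 2150)/(-1179 - 2864) = ((400 + 160000) + 2150)/(-4043) = (160400 + 2150)*(-1/4043) = 162550*(-1/4043) = -162550/4043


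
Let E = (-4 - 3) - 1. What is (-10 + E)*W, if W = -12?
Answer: 216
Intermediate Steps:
E = -8 (E = -7 - 1 = -8)
(-10 + E)*W = (-10 - 8)*(-12) = -18*(-12) = 216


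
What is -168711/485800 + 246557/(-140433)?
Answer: -143469982463/68222351400 ≈ -2.1030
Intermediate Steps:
-168711/485800 + 246557/(-140433) = -168711*1/485800 + 246557*(-1/140433) = -168711/485800 - 246557/140433 = -143469982463/68222351400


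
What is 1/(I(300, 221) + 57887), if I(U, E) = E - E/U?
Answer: 300/17432179 ≈ 1.7210e-5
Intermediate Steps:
I(U, E) = E - E/U
1/(I(300, 221) + 57887) = 1/((221 - 1*221/300) + 57887) = 1/((221 - 1*221*1/300) + 57887) = 1/((221 - 221/300) + 57887) = 1/(66079/300 + 57887) = 1/(17432179/300) = 300/17432179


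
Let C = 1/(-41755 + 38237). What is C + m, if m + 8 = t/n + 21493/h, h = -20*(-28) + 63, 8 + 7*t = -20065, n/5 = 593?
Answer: 165916489189/6498432010 ≈ 25.532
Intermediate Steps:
n = 2965 (n = 5*593 = 2965)
t = -20073/7 (t = -8/7 + (1/7)*(-20065) = -8/7 - 20065/7 = -20073/7 ≈ -2867.6)
h = 623 (h = 560 + 63 = 623)
C = -1/3518 (C = 1/(-3518) = -1/3518 ≈ -0.00028425)
m = 47162688/1847195 (m = -8 + (-20073/7/2965 + 21493/623) = -8 + (-20073/7*1/2965 + 21493*(1/623)) = -8 + (-20073/20755 + 21493/623) = -8 + 61940248/1847195 = 47162688/1847195 ≈ 25.532)
C + m = -1/3518 + 47162688/1847195 = 165916489189/6498432010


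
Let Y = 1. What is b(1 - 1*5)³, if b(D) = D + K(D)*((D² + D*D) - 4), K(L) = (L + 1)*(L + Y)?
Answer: 15252992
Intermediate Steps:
K(L) = (1 + L)² (K(L) = (L + 1)*(L + 1) = (1 + L)*(1 + L) = (1 + L)²)
b(D) = D + (-4 + 2*D²)*(1 + D² + 2*D) (b(D) = D + (1 + D² + 2*D)*((D² + D*D) - 4) = D + (1 + D² + 2*D)*((D² + D²) - 4) = D + (1 + D² + 2*D)*(2*D² - 4) = D + (1 + D² + 2*D)*(-4 + 2*D²) = D + (-4 + 2*D²)*(1 + D² + 2*D))
b(1 - 1*5)³ = (-4 - 7*(1 - 1*5) - 2*(1 - 1*5)² + 2*(1 - 1*5)⁴ + 4*(1 - 1*5)³)³ = (-4 - 7*(1 - 5) - 2*(1 - 5)² + 2*(1 - 5)⁴ + 4*(1 - 5)³)³ = (-4 - 7*(-4) - 2*(-4)² + 2*(-4)⁴ + 4*(-4)³)³ = (-4 + 28 - 2*16 + 2*256 + 4*(-64))³ = (-4 + 28 - 32 + 512 - 256)³ = 248³ = 15252992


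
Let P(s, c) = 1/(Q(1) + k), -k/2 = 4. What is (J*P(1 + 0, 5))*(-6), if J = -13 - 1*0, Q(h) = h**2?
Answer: -78/7 ≈ -11.143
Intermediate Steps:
k = -8 (k = -2*4 = -8)
J = -13 (J = -13 + 0 = -13)
P(s, c) = -1/7 (P(s, c) = 1/(1**2 - 8) = 1/(1 - 8) = 1/(-7) = -1/7)
(J*P(1 + 0, 5))*(-6) = -13*(-1/7)*(-6) = (13/7)*(-6) = -78/7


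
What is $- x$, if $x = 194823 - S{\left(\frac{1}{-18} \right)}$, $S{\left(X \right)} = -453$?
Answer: $-195276$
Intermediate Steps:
$x = 195276$ ($x = 194823 - -453 = 194823 + 453 = 195276$)
$- x = \left(-1\right) 195276 = -195276$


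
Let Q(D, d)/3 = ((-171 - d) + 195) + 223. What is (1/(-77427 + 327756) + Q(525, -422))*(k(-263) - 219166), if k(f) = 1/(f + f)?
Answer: -28959260759745184/65836527 ≈ -4.3987e+8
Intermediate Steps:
k(f) = 1/(2*f)
Q(D, d) = 741 - 3*d (Q(D, d) = 3*(((-171 - d) + 195) + 223) = 3*((24 - d) + 223) = 3*(247 - d) = 741 - 3*d)
(1/(-77427 + 327756) + Q(525, -422))*(k(-263) - 219166) = (1/(-77427 + 327756) + (741 - 3*(-422)))*((1/2)/(-263) - 219166) = (1/250329 + (741 + 1266))*((1/2)*(-1/263) - 219166) = (1/250329 + 2007)*(-1/526 - 219166) = (502410304/250329)*(-115281317/526) = -28959260759745184/65836527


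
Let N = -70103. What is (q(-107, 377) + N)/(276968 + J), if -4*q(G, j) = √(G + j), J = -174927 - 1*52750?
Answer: -6373/4481 - 3*√30/197164 ≈ -1.4223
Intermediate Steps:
J = -227677 (J = -174927 - 52750 = -227677)
q(G, j) = -√(G + j)/4
(q(-107, 377) + N)/(276968 + J) = (-√(-107 + 377)/4 - 70103)/(276968 - 227677) = (-3*√30/4 - 70103)/49291 = (-3*√30/4 - 70103)*(1/49291) = (-70103 - 3*√30/4)*(1/49291) = -6373/4481 - 3*√30/197164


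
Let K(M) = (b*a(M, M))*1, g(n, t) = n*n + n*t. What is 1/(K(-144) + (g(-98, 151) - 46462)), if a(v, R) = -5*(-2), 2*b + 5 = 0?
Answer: -1/51681 ≈ -1.9349e-5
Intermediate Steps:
b = -5/2 (b = -5/2 + (½)*0 = -5/2 + 0 = -5/2 ≈ -2.5000)
a(v, R) = 10
g(n, t) = n² + n*t
K(M) = -25 (K(M) = -5/2*10*1 = -25*1 = -25)
1/(K(-144) + (g(-98, 151) - 46462)) = 1/(-25 + (-98*(-98 + 151) - 46462)) = 1/(-25 + (-98*53 - 46462)) = 1/(-25 + (-5194 - 46462)) = 1/(-25 - 51656) = 1/(-51681) = -1/51681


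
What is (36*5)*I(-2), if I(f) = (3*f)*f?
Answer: 2160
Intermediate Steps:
I(f) = 3*f**2
(36*5)*I(-2) = (36*5)*(3*(-2)**2) = 180*(3*4) = 180*12 = 2160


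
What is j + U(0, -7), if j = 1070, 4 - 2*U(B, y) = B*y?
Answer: 1072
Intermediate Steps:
U(B, y) = 2 - B*y/2
j + U(0, -7) = 1070 + (2 - ½*0*(-7)) = 1070 + (2 + 0) = 1070 + 2 = 1072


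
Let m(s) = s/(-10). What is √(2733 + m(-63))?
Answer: √273930/10 ≈ 52.338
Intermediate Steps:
m(s) = -s/10 (m(s) = s*(-⅒) = -s/10)
√(2733 + m(-63)) = √(2733 - ⅒*(-63)) = √(2733 + 63/10) = √(27393/10) = √273930/10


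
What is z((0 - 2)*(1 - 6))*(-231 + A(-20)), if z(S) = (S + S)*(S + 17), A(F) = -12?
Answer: -131220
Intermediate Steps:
z(S) = 2*S*(17 + S) (z(S) = (2*S)*(17 + S) = 2*S*(17 + S))
z((0 - 2)*(1 - 6))*(-231 + A(-20)) = (2*((0 - 2)*(1 - 6))*(17 + (0 - 2)*(1 - 6)))*(-231 - 12) = (2*(-2*(-5))*(17 - 2*(-5)))*(-243) = (2*10*(17 + 10))*(-243) = (2*10*27)*(-243) = 540*(-243) = -131220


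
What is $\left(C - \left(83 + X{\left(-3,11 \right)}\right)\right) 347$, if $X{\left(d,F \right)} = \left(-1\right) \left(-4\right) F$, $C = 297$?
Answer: $58990$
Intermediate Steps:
$X{\left(d,F \right)} = 4 F$
$\left(C - \left(83 + X{\left(-3,11 \right)}\right)\right) 347 = \left(297 - \left(83 + 4 \cdot 11\right)\right) 347 = \left(297 - 127\right) 347 = 170 \cdot 347 = 58990$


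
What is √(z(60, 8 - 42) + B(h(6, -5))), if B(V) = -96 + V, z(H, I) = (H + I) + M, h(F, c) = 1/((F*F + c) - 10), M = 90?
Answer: √8841/21 ≈ 4.4775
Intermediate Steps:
h(F, c) = 1/(-10 + c + F²) (h(F, c) = 1/((F² + c) - 10) = 1/((c + F²) - 10) = 1/(-10 + c + F²))
z(H, I) = 90 + H + I (z(H, I) = (H + I) + 90 = 90 + H + I)
√(z(60, 8 - 42) + B(h(6, -5))) = √((90 + 60 + (8 - 42)) + (-96 + 1/(-10 - 5 + 6²))) = √((90 + 60 - 34) + (-96 + 1/(-10 - 5 + 36))) = √(116 + (-96 + 1/21)) = √(116 - 2015/21) = √(421/21) = √8841/21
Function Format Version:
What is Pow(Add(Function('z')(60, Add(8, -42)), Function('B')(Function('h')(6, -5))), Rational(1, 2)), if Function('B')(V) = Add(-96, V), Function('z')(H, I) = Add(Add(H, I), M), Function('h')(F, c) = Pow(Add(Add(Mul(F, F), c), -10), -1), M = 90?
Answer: Mul(Rational(1, 21), Pow(8841, Rational(1, 2))) ≈ 4.4775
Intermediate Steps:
Function('h')(F, c) = Pow(Add(-10, c, Pow(F, 2)), -1) (Function('h')(F, c) = Pow(Add(Add(Pow(F, 2), c), -10), -1) = Pow(Add(Add(c, Pow(F, 2)), -10), -1) = Pow(Add(-10, c, Pow(F, 2)), -1))
Function('z')(H, I) = Add(90, H, I) (Function('z')(H, I) = Add(Add(H, I), 90) = Add(90, H, I))
Pow(Add(Function('z')(60, Add(8, -42)), Function('B')(Function('h')(6, -5))), Rational(1, 2)) = Pow(Add(Add(90, 60, Add(8, -42)), Add(-96, Pow(Add(-10, -5, Pow(6, 2)), -1))), Rational(1, 2)) = Pow(Add(Add(90, 60, -34), Add(-96, Pow(Add(-10, -5, 36), -1))), Rational(1, 2)) = Pow(Add(116, Add(-96, Pow(21, -1))), Rational(1, 2)) = Pow(Add(116, Add(-96, Rational(1, 21))), Rational(1, 2)) = Pow(Add(116, Rational(-2015, 21)), Rational(1, 2)) = Pow(Rational(421, 21), Rational(1, 2)) = Mul(Rational(1, 21), Pow(8841, Rational(1, 2)))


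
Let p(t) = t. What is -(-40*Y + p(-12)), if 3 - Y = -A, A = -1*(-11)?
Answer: 572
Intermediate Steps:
A = 11
Y = 14 (Y = 3 - (-1)*11 = 3 - 1*(-11) = 3 + 11 = 14)
-(-40*Y + p(-12)) = -(-40*14 - 12) = -(-560 - 12) = -1*(-572) = 572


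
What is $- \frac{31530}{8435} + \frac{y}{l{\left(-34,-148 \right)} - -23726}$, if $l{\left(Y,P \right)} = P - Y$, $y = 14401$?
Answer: $- \frac{124602785}{39833444} \approx -3.1281$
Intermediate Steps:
$- \frac{31530}{8435} + \frac{y}{l{\left(-34,-148 \right)} - -23726} = - \frac{31530}{8435} + \frac{14401}{\left(-148 - -34\right) - -23726} = \left(-31530\right) \frac{1}{8435} + \frac{14401}{\left(-148 + 34\right) + 23726} = - \frac{6306}{1687} + \frac{14401}{-114 + 23726} = - \frac{6306}{1687} + \frac{14401}{23612} = - \frac{124602785}{39833444}$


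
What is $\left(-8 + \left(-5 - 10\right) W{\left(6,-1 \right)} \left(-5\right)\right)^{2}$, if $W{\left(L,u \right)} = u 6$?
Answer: $209764$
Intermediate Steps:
$W{\left(L,u \right)} = 6 u$
$\left(-8 + \left(-5 - 10\right) W{\left(6,-1 \right)} \left(-5\right)\right)^{2} = \left(-8 + \left(-5 - 10\right) 6 \left(-1\right) \left(-5\right)\right)^{2} = \left(-8 + \left(-5 - 10\right) \left(-6\right) \left(-5\right)\right)^{2} = \left(-8 + \left(-15\right) \left(-6\right) \left(-5\right)\right)^{2} = \left(-8 + 90 \left(-5\right)\right)^{2} = \left(-8 - 450\right)^{2} = \left(-458\right)^{2} = 209764$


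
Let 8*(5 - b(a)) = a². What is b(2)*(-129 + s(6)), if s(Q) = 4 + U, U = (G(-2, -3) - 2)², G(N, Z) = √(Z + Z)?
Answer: -1143/2 - 18*I*√6 ≈ -571.5 - 44.091*I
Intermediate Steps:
G(N, Z) = √2*√Z (G(N, Z) = √(2*Z) = √2*√Z)
U = (-2 + I*√6)² (U = (√2*√(-3) - 2)² = (√2*(I*√3) - 2)² = (I*√6 - 2)² = (-2 + I*√6)² ≈ -2.0 - 9.798*I)
s(Q) = 4 + (2 - I*√6)²
b(a) = 5 - a²/8
b(2)*(-129 + s(6)) = (5 - ⅛*2²)*(-129 + (2 - 4*I*√6)) = (5 - ⅛*4)*(-127 - 4*I*√6) = (5 - ½)*(-127 - 4*I*√6) = 9*(-127 - 4*I*√6)/2 = -1143/2 - 18*I*√6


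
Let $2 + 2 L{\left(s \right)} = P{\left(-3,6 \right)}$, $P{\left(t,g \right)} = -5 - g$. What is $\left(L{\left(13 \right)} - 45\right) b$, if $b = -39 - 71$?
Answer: $5665$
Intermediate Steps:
$b = -110$
$L{\left(s \right)} = - \frac{13}{2}$ ($L{\left(s \right)} = -1 + \frac{-5 - 6}{2} = -1 + \frac{1}{2} \left(-11\right) = -1 - \frac{11}{2} = - \frac{13}{2}$)
$\left(L{\left(13 \right)} - 45\right) b = \left(- \frac{13}{2} - 45\right) \left(-110\right) = \left(- \frac{103}{2}\right) \left(-110\right) = 5665$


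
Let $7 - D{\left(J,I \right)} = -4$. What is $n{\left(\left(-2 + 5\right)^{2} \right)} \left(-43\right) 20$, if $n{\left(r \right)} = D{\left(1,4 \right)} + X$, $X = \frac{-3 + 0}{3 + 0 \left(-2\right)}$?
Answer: $-8600$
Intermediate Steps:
$D{\left(J,I \right)} = 11$ ($D{\left(J,I \right)} = 7 - -4 = 7 + 4 = 11$)
$X = -1$ ($X = - \frac{3}{3 + 0} = - \frac{3}{3} = \left(-3\right) \frac{1}{3} = -1$)
$n{\left(r \right)} = 10$ ($n{\left(r \right)} = 11 - 1 = 10$)
$n{\left(\left(-2 + 5\right)^{2} \right)} \left(-43\right) 20 = 10 \left(-43\right) 20 = \left(-430\right) 20 = -8600$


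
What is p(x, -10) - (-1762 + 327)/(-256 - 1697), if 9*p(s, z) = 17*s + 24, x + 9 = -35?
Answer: -22649/279 ≈ -81.179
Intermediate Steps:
x = -44 (x = -9 - 35 = -44)
p(s, z) = 8/3 + 17*s/9 (p(s, z) = (17*s + 24)/9 = (24 + 17*s)/9 = 8/3 + 17*s/9)
p(x, -10) - (-1762 + 327)/(-256 - 1697) = (8/3 + (17/9)*(-44)) - (-1762 + 327)/(-256 - 1697) = (8/3 - 748/9) - (-1435)/(-1953) = -724/9 - (-1435)*(-1)/1953 = -724/9 - 1*205/279 = -724/9 - 205/279 = -22649/279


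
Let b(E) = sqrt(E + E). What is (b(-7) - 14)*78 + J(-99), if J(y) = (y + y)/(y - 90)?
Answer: -22910/21 + 78*I*sqrt(14) ≈ -1091.0 + 291.85*I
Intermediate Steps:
b(E) = sqrt(2)*sqrt(E) (b(E) = sqrt(2*E) = sqrt(2)*sqrt(E))
J(y) = 2*y/(-90 + y) (J(y) = (2*y)/(-90 + y) = 2*y/(-90 + y))
(b(-7) - 14)*78 + J(-99) = (sqrt(2)*sqrt(-7) - 14)*78 + 2*(-99)/(-90 - 99) = (sqrt(2)*(I*sqrt(7)) - 14)*78 + 2*(-99)/(-189) = (I*sqrt(14) - 14)*78 + 2*(-99)*(-1/189) = (-14 + I*sqrt(14))*78 + 22/21 = (-1092 + 78*I*sqrt(14)) + 22/21 = -22910/21 + 78*I*sqrt(14)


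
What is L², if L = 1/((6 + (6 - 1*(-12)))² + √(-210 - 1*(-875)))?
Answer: (576 - √665)²/109634494321 ≈ 2.7613e-6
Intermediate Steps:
L = 1/(576 + √665) (L = 1/((6 + (6 + 12))² + √(-210 + 875)) = 1/((6 + 18)² + √665) = 1/(24² + √665) = 1/(576 + √665) ≈ 0.0016617)
L² = (576/331111 - √665/331111)²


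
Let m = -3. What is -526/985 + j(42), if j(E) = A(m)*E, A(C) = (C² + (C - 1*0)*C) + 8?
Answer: 1075094/985 ≈ 1091.5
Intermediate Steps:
A(C) = 8 + 2*C² (A(C) = (C² + (C + 0)*C) + 8 = (C² + C*C) + 8 = (C² + C²) + 8 = 2*C² + 8 = 8 + 2*C²)
j(E) = 26*E (j(E) = (8 + 2*(-3)²)*E = (8 + 2*9)*E = (8 + 18)*E = 26*E)
-526/985 + j(42) = -526/985 + 26*42 = -526*1/985 + 1092 = -526/985 + 1092 = 1075094/985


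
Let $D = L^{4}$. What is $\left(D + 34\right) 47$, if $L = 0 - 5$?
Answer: $30973$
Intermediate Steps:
$L = -5$
$D = 625$ ($D = \left(-5\right)^{4} = 625$)
$\left(D + 34\right) 47 = \left(625 + 34\right) 47 = 659 \cdot 47 = 30973$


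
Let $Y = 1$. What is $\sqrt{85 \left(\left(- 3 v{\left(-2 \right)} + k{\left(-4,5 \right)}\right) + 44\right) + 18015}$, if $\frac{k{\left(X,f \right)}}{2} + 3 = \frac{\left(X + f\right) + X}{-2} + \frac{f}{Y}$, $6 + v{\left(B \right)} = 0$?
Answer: $2 \sqrt{5970} \approx 154.53$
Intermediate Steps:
$v{\left(B \right)} = -6$ ($v{\left(B \right)} = -6 + 0 = -6$)
$k{\left(X,f \right)} = -6 + f - 2 X$ ($k{\left(X,f \right)} = -6 + 2 \left(\frac{\left(X + f\right) + X}{-2} + \frac{f}{1}\right) = -6 + 2 \left(\left(f + 2 X\right) \left(- \frac{1}{2}\right) + f 1\right) = -6 + 2 \left(\left(- X - \frac{f}{2}\right) + f\right) = -6 + 2 \left(\frac{f}{2} - X\right) = -6 - \left(- f + 2 X\right) = -6 + f - 2 X$)
$\sqrt{85 \left(\left(- 3 v{\left(-2 \right)} + k{\left(-4,5 \right)}\right) + 44\right) + 18015} = \sqrt{85 \left(\left(\left(-3\right) \left(-6\right) - -7\right) + 44\right) + 18015} = \sqrt{85 \left(\left(18 + \left(-6 + 5 + 8\right)\right) + 44\right) + 18015} = \sqrt{85 \left(\left(18 + 7\right) + 44\right) + 18015} = \sqrt{85 \left(25 + 44\right) + 18015} = \sqrt{85 \cdot 69 + 18015} = \sqrt{5865 + 18015} = \sqrt{23880} = 2 \sqrt{5970}$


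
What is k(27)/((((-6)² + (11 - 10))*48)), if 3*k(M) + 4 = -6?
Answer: -5/2664 ≈ -0.0018769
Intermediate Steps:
k(M) = -10/3 (k(M) = -4/3 + (⅓)*(-6) = -4/3 - 2 = -10/3)
k(27)/((((-6)² + (11 - 10))*48)) = -10*1/(48*((-6)² + (11 - 10)))/3 = -10*1/(48*(36 + 1))/3 = -10/(3*(37*48)) = -10/3/1776 = -10/3*1/1776 = -5/2664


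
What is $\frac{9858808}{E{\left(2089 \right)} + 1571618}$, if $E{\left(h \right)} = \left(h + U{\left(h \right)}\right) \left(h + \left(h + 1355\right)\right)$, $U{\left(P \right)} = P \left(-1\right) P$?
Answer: $- \frac{4929404}{12066222419} \approx -0.00040853$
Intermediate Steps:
$U{\left(P \right)} = - P^{2}$ ($U{\left(P \right)} = - P P = - P^{2}$)
$E{\left(h \right)} = \left(1355 + 2 h\right) \left(h - h^{2}\right)$ ($E{\left(h \right)} = \left(h - h^{2}\right) \left(h + \left(h + 1355\right)\right) = \left(h - h^{2}\right) \left(h + \left(1355 + h\right)\right) = \left(h - h^{2}\right) \left(1355 + 2 h\right) = \left(1355 + 2 h\right) \left(h - h^{2}\right)$)
$\frac{9858808}{E{\left(2089 \right)} + 1571618} = \frac{9858808}{2089 \left(1355 - 2826417 - 2 \cdot 2089^{2}\right) + 1571618} = \frac{9858808}{2089 \left(1355 - 2826417 - 8727842\right) + 1571618} = \frac{9858808}{2089 \left(-11552904\right) + 1571618} = \frac{9858808}{-24134016456 + 1571618} = \frac{9858808}{-24132444838} = 9858808 \left(- \frac{1}{24132444838}\right) = - \frac{4929404}{12066222419}$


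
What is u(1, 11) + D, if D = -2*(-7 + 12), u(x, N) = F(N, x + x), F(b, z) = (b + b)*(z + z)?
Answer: 78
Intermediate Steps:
F(b, z) = 4*b*z (F(b, z) = (2*b)*(2*z) = 4*b*z)
u(x, N) = 8*N*x (u(x, N) = 4*N*(x + x) = 4*N*(2*x) = 8*N*x)
D = -10 (D = -2*5 = -10)
u(1, 11) + D = 8*11*1 - 10 = 88 - 10 = 78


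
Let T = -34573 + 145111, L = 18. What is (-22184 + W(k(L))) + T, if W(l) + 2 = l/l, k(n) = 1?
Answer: 88353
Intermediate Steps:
W(l) = -1 (W(l) = -2 + l/l = -2 + 1 = -1)
T = 110538
(-22184 + W(k(L))) + T = (-22184 - 1) + 110538 = -22185 + 110538 = 88353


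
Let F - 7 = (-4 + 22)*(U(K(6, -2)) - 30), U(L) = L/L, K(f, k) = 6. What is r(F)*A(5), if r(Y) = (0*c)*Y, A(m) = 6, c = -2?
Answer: 0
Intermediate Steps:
U(L) = 1
F = -515 (F = 7 + (-4 + 22)*(1 - 30) = 7 + 18*(-29) = 7 - 522 = -515)
r(Y) = 0 (r(Y) = (0*(-2))*Y = 0*Y = 0)
r(F)*A(5) = 0*6 = 0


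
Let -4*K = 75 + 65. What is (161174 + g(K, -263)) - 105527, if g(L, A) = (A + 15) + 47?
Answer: 55446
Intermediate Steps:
K = -35 (K = -(75 + 65)/4 = -¼*140 = -35)
g(L, A) = 62 + A (g(L, A) = (15 + A) + 47 = 62 + A)
(161174 + g(K, -263)) - 105527 = (161174 + (62 - 263)) - 105527 = (161174 - 201) - 105527 = 160973 - 105527 = 55446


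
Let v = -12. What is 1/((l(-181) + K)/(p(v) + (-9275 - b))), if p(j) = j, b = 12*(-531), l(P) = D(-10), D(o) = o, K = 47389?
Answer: -2915/47379 ≈ -0.061525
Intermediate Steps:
l(P) = -10
b = -6372
1/((l(-181) + K)/(p(v) + (-9275 - b))) = 1/((-10 + 47389)/(-12 + (-9275 - 1*(-6372)))) = 1/(47379/(-12 + (-9275 + 6372))) = 1/(47379/(-12 - 2903)) = 1/(47379/(-2915)) = 1/(47379*(-1/2915)) = 1/(-47379/2915) = -2915/47379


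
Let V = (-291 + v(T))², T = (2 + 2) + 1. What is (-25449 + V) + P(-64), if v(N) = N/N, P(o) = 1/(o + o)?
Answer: 7507327/128 ≈ 58651.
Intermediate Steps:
P(o) = 1/(2*o)
T = 5 (T = 4 + 1 = 5)
v(N) = 1
V = 84100 (V = (-291 + 1)² = (-290)² = 84100)
(-25449 + V) + P(-64) = (-25449 + 84100) + (½)/(-64) = 58651 + (½)*(-1/64) = 58651 - 1/128 = 7507327/128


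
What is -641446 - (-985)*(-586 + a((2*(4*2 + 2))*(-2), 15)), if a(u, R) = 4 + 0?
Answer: -1214716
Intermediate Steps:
a(u, R) = 4
-641446 - (-985)*(-586 + a((2*(4*2 + 2))*(-2), 15)) = -641446 - (-985)*(-586 + 4) = -641446 - (-985)*(-582) = -641446 - 1*573270 = -641446 - 573270 = -1214716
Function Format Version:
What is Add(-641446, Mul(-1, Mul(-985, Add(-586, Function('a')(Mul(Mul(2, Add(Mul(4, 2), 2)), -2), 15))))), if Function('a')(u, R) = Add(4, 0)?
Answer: -1214716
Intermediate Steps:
Function('a')(u, R) = 4
Add(-641446, Mul(-1, Mul(-985, Add(-586, Function('a')(Mul(Mul(2, Add(Mul(4, 2), 2)), -2), 15))))) = Add(-641446, Mul(-1, Mul(-985, Add(-586, 4)))) = Add(-641446, Mul(-1, Mul(-985, -582))) = Add(-641446, Mul(-1, 573270)) = Add(-641446, -573270) = -1214716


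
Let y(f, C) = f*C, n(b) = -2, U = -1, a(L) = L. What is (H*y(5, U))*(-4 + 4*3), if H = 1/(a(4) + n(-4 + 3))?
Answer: -20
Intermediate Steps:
y(f, C) = C*f
H = ½ (H = 1/(4 - 2) = 1/2 = ½ ≈ 0.50000)
(H*y(5, U))*(-4 + 4*3) = ((-1*5)/2)*(-4 + 4*3) = ((½)*(-5))*(-4 + 12) = -5/2*8 = -20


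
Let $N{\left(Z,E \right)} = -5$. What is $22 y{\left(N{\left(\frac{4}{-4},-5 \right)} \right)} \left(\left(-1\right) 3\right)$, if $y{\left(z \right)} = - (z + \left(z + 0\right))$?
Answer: $-660$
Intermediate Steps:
$y{\left(z \right)} = - 2 z$ ($y{\left(z \right)} = - (z + z) = - 2 z$)
$22 y{\left(N{\left(\frac{4}{-4},-5 \right)} \right)} \left(\left(-1\right) 3\right) = 22 \left(\left(-2\right) \left(-5\right)\right) \left(\left(-1\right) 3\right) = 22 \cdot 10 \left(-3\right) = 220 \left(-3\right) = -660$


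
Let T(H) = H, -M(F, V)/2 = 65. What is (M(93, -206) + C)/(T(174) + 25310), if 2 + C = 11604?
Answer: 2868/6371 ≈ 0.45016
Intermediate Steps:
C = 11602 (C = -2 + 11604 = 11602)
M(F, V) = -130 (M(F, V) = -2*65 = -130)
(M(93, -206) + C)/(T(174) + 25310) = (-130 + 11602)/(174 + 25310) = 11472/25484 = 11472*(1/25484) = 2868/6371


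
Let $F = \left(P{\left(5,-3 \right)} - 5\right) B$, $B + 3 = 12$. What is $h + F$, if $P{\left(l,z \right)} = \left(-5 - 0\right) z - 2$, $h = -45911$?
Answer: $-45839$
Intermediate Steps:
$B = 9$ ($B = -3 + 12 = 9$)
$P{\left(l,z \right)} = -2 - 5 z$ ($P{\left(l,z \right)} = \left(-5 + 0\right) z - 2 = - 5 z - 2 = -2 - 5 z$)
$F = 72$ ($F = \left(\left(-2 - -15\right) - 5\right) 9 = \left(\left(-2 + 15\right) - 5\right) 9 = \left(13 - 5\right) 9 = 8 \cdot 9 = 72$)
$h + F = -45911 + 72 = -45839$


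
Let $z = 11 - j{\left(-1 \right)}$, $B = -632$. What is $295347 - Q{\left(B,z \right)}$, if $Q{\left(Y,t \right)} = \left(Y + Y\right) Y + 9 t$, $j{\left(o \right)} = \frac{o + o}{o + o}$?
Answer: $-503591$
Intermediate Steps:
$j{\left(o \right)} = 1$ ($j{\left(o \right)} = \frac{2 o}{2 o} = 2 o \frac{1}{2 o} = 1$)
$z = 10$ ($z = 11 - 1 = 10$)
$Q{\left(Y,t \right)} = 2 Y^{2} + 9 t$ ($Q{\left(Y,t \right)} = 2 Y Y + 9 t = 2 Y^{2} + 9 t$)
$295347 - Q{\left(B,z \right)} = 295347 - \left(2 \left(-632\right)^{2} + 9 \cdot 10\right) = 295347 - \left(2 \cdot 399424 + 90\right) = 295347 - \left(798848 + 90\right) = 295347 - 798938 = -503591$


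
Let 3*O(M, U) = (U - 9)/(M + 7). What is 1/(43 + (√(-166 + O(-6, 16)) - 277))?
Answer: -702/164759 - I*√1473/164759 ≈ -0.0042608 - 0.00023294*I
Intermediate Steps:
O(M, U) = (-9 + U)/(3*(7 + M)) (O(M, U) = ((U - 9)/(M + 7))/3 = ((-9 + U)/(7 + M))/3 = (-9 + U)/(3*(7 + M)))
1/(43 + (√(-166 + O(-6, 16)) - 277)) = 1/(43 + (√(-166 + (-9 + 16)/(3*(7 - 6))) - 277)) = 1/(43 + (√(-166 + (⅓)*7/1) - 277)) = 1/(43 + (√(-166 + (⅓)*1*7) - 277)) = 1/(43 + (√(-166 + 7/3) - 277)) = 1/(43 + (√(-491/3) - 277)) = 1/(43 + (I*√1473/3 - 277)) = 1/(43 + (-277 + I*√1473/3)) = 1/(-234 + I*√1473/3)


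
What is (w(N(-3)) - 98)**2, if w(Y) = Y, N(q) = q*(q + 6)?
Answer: 11449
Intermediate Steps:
N(q) = q*(6 + q)
(w(N(-3)) - 98)**2 = (-3*(6 - 3) - 98)**2 = (-3*3 - 98)**2 = (-9 - 98)**2 = (-107)**2 = 11449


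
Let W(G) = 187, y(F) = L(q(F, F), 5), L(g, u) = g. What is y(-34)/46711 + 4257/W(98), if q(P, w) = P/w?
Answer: 18077174/794087 ≈ 22.765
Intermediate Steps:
y(F) = 1 (y(F) = F/F = 1)
y(-34)/46711 + 4257/W(98) = 1/46711 + 4257/187 = 1*(1/46711) + 4257*(1/187) = 1/46711 + 387/17 = 18077174/794087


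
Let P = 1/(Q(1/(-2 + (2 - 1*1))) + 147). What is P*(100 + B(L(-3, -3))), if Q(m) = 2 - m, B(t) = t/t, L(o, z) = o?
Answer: 101/150 ≈ 0.67333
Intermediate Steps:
B(t) = 1
P = 1/150 (P = 1/((2 - 1/(-2 + (2 - 1*1))) + 147) = 1/((2 - 1/(-2 + (2 - 1))) + 147) = 1/((2 - 1/(-2 + 1)) + 147) = 1/((2 - 1/(-1)) + 147) = 1/((2 - 1*(-1)) + 147) = 1/((2 + 1) + 147) = 1/(3 + 147) = 1/150 ≈ 0.0066667)
P*(100 + B(L(-3, -3))) = (100 + 1)/150 = (1/150)*101 = 101/150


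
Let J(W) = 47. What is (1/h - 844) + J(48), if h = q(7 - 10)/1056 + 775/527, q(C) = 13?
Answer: -21198985/26621 ≈ -796.33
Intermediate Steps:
h = 26621/17952 (h = 13/1056 + 775/527 = 13*(1/1056) + 775*(1/527) = 13/1056 + 25/17 = 26621/17952 ≈ 1.4829)
(1/h - 844) + J(48) = (1/(26621/17952) - 844) + 47 = (17952/26621 - 844) + 47 = -22450172/26621 + 47 = -21198985/26621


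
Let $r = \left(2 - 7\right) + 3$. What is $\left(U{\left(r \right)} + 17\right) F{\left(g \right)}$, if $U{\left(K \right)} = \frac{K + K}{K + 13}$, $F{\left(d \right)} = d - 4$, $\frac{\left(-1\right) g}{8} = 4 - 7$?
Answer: $\frac{3660}{11} \approx 332.73$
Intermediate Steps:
$r = -2$ ($r = \left(2 - 7\right) + 3 = -5 + 3 = -2$)
$g = 24$ ($g = - 8 \left(4 - 7\right) = \left(-8\right) \left(-3\right) = 24$)
$F{\left(d \right)} = -4 + d$
$U{\left(K \right)} = \frac{2 K}{13 + K}$
$\left(U{\left(r \right)} + 17\right) F{\left(g \right)} = \left(2 \left(-2\right) \frac{1}{13 - 2} + 17\right) \left(-4 + 24\right) = \left(2 \left(-2\right) \frac{1}{11} + 17\right) 20 = \left(- \frac{4}{11} + 17\right) 20 = \frac{183}{11} \cdot 20 = \frac{3660}{11}$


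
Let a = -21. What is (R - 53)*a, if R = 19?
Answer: 714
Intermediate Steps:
(R - 53)*a = (19 - 53)*(-21) = -34*(-21) = 714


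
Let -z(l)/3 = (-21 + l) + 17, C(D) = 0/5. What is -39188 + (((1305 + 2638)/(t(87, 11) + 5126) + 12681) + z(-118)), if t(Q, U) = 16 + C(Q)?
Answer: -134413079/5142 ≈ -26140.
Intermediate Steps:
C(D) = 0 (C(D) = 0*(1/5) = 0)
t(Q, U) = 16 (t(Q, U) = 16 + 0 = 16)
z(l) = 12 - 3*l (z(l) = -3*((-21 + l) + 17) = -3*(-4 + l) = 12 - 3*l)
-39188 + (((1305 + 2638)/(t(87, 11) + 5126) + 12681) + z(-118)) = -39188 + (((1305 + 2638)/(16 + 5126) + 12681) + (12 - 3*(-118))) = -39188 + ((3943/5142 + 12681) + (12 + 354)) = -39188 + ((3943*(1/5142) + 12681) + 366) = -39188 + ((3943/5142 + 12681) + 366) = -39188 + (65209645/5142 + 366) = -39188 + 67091617/5142 = -134413079/5142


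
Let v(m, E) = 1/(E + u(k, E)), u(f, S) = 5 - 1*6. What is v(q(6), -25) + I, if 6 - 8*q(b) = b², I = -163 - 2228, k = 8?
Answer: -62167/26 ≈ -2391.0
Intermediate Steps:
I = -2391
u(f, S) = -1 (u(f, S) = 5 - 6 = -1)
q(b) = ¾ - b²/8
v(m, E) = 1/(-1 + E) (v(m, E) = 1/(E - 1) = 1/(-1 + E))
v(q(6), -25) + I = 1/(-1 - 25) - 2391 = 1/(-26) - 2391 = -1/26 - 2391 = -62167/26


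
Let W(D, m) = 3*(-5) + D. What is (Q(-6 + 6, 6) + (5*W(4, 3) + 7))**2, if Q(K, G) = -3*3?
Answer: 3249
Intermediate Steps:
W(D, m) = -15 + D
Q(K, G) = -9
(Q(-6 + 6, 6) + (5*W(4, 3) + 7))**2 = (-9 + (5*(-15 + 4) + 7))**2 = (-9 + (5*(-11) + 7))**2 = (-9 + (-55 + 7))**2 = (-9 - 48)**2 = (-57)**2 = 3249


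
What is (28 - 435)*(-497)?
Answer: 202279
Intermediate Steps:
(28 - 435)*(-497) = -407*(-497) = 202279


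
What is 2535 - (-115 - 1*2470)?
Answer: 5120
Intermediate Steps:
2535 - (-115 - 1*2470) = 2535 - (-115 - 2470) = 2535 - 1*(-2585) = 2535 + 2585 = 5120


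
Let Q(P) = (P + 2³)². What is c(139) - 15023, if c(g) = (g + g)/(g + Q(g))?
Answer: -163359963/10874 ≈ -15023.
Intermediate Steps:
Q(P) = (8 + P)² (Q(P) = (P + 8)² = (8 + P)²)
c(g) = 2*g/(g + (8 + g)²) (c(g) = (g + g)/(g + (8 + g)²) = (2*g)/(g + (8 + g)²) = 2*g/(g + (8 + g)²))
c(139) - 15023 = 2*139/(139 + (8 + 139)²) - 15023 = 2*139/(139 + 147²) - 15023 = 2*139/(139 + 21609) - 15023 = 2*139/21748 - 15023 = 2*139*(1/21748) - 15023 = 139/10874 - 15023 = -163359963/10874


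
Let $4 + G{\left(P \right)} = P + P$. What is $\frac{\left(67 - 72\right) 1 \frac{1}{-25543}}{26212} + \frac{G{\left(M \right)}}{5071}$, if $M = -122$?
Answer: $- \frac{166044187413}{3395202431236} \approx -0.048906$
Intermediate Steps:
$G{\left(P \right)} = -4 + 2 P$ ($G{\left(P \right)} = -4 + \left(P + P\right) = -4 + 2 P$)
$\frac{\left(67 - 72\right) 1 \frac{1}{-25543}}{26212} + \frac{G{\left(M \right)}}{5071} = \frac{\left(67 - 72\right) 1 \frac{1}{-25543}}{26212} + \frac{-4 + 2 \left(-122\right)}{5071} = \left(-5\right) 1 \left(- \frac{1}{25543}\right) \frac{1}{26212} + \left(-4 - 244\right) \frac{1}{5071} = \left(-5\right) \left(- \frac{1}{25543}\right) \frac{1}{26212} - \frac{248}{5071} = \frac{5}{25543} \cdot \frac{1}{26212} - \frac{248}{5071} = \frac{5}{669533116} - \frac{248}{5071} = - \frac{166044187413}{3395202431236}$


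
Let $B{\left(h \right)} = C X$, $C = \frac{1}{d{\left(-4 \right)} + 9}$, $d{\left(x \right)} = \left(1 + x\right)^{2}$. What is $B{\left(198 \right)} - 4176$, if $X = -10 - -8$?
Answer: $- \frac{37585}{9} \approx -4176.1$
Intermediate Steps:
$X = -2$ ($X = -10 + 8 = -2$)
$C = \frac{1}{18}$ ($C = \frac{1}{\left(1 - 4\right)^{2} + 9} = \frac{1}{\left(-3\right)^{2} + 9} = \frac{1}{9 + 9} = \frac{1}{18} \approx 0.055556$)
$B{\left(h \right)} = - \frac{1}{9}$ ($B{\left(h \right)} = \frac{1}{18} \left(-2\right) = - \frac{1}{9}$)
$B{\left(198 \right)} - 4176 = - \frac{1}{9} - 4176 = - \frac{37585}{9}$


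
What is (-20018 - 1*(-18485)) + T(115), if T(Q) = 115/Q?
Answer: -1532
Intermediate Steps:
(-20018 - 1*(-18485)) + T(115) = (-20018 - 1*(-18485)) + 115/115 = (-20018 + 18485) + 115*(1/115) = -1533 + 1 = -1532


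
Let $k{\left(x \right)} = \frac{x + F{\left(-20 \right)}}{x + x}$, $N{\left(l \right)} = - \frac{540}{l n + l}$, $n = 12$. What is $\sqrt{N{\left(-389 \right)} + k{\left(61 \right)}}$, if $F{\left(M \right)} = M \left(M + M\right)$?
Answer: $\frac{\sqrt{2726910150978}}{616954} \approx 2.6766$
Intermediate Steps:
$F{\left(M \right)} = 2 M^{2}$ ($F{\left(M \right)} = M 2 M = 2 M^{2}$)
$N{\left(l \right)} = - \frac{540}{13 l}$ ($N{\left(l \right)} = - \frac{540}{l 12 + l} = - \frac{540}{12 l + l} = - \frac{540}{13 l}$)
$k{\left(x \right)} = \frac{800 + x}{2 x}$ ($k{\left(x \right)} = \frac{x + 2 \left(-20\right)^{2}}{x + x} = \frac{x + 2 \cdot 400}{2 x} = \left(x + 800\right) \frac{1}{2 x} = \left(800 + x\right) \frac{1}{2 x} = \frac{800 + x}{2 x}$)
$\sqrt{N{\left(-389 \right)} + k{\left(61 \right)}} = \sqrt{- \frac{540}{13 \left(-389\right)} + \frac{800 + 61}{2 \cdot 61}} = \sqrt{\left(- \frac{540}{13}\right) \left(- \frac{1}{389}\right) + \frac{1}{2} \cdot \frac{1}{61} \cdot 861} = \sqrt{\frac{540}{5057} + \frac{861}{122}} = \sqrt{\frac{4419957}{616954}} = \frac{\sqrt{2726910150978}}{616954}$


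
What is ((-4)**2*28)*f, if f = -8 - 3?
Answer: -4928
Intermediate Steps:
f = -11
((-4)**2*28)*f = ((-4)**2*28)*(-11) = (16*28)*(-11) = 448*(-11) = -4928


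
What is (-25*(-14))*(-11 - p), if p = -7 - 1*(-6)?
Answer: -3500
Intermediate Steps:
p = -1 (p = -7 + 6 = -1)
(-25*(-14))*(-11 - p) = (-25*(-14))*(-11 - 1*(-1)) = 350*(-11 + 1) = 350*(-10) = -3500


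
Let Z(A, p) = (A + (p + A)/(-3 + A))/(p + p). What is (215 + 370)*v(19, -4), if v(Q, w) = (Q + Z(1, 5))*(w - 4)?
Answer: -87984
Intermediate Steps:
Z(A, p) = (A + (A + p)/(-3 + A))/(2*p) (Z(A, p) = (A + (A + p)/(-3 + A))/((2*p)) = (A + (A + p)/(-3 + A))*(1/(2*p)) = (A + (A + p)/(-3 + A))/(2*p))
v(Q, w) = (-4 + w)*(-⅕ + Q) (v(Q, w) = (Q + (½)*(5 + 1² - 2*1)/(5*(-3 + 1)))*(w - 4) = (Q + (½)*(⅕)*(5 + 1 - 2)/(-2))*(-4 + w) = (Q + (½)*(⅕)*(-½)*4)*(-4 + w) = (Q - ⅕)*(-4 + w) = (-⅕ + Q)*(-4 + w) = (-4 + w)*(-⅕ + Q))
(215 + 370)*v(19, -4) = (215 + 370)*(⅘ - 4*19 - ⅕*(-4) + 19*(-4)) = 585*(⅘ - 76 + ⅘ - 76) = 585*(-752/5) = -87984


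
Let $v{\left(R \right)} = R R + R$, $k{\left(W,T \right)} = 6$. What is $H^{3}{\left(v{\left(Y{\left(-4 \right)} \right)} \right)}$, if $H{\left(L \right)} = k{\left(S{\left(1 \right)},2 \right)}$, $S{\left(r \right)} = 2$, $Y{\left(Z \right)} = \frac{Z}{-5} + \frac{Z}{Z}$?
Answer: $216$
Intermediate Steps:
$Y{\left(Z \right)} = 1 - \frac{Z}{5}$ ($Y{\left(Z \right)} = Z \left(- \frac{1}{5}\right) + 1 = - \frac{Z}{5} + 1 = 1 - \frac{Z}{5}$)
$v{\left(R \right)} = R + R^{2}$ ($v{\left(R \right)} = R^{2} + R = R + R^{2}$)
$H{\left(L \right)} = 6$
$H^{3}{\left(v{\left(Y{\left(-4 \right)} \right)} \right)} = 6^{3} = 216$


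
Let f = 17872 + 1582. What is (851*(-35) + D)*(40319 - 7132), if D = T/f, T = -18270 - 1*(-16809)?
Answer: -19229837148137/19454 ≈ -9.8848e+8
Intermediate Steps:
T = -1461 (T = -18270 + 16809 = -1461)
f = 19454
D = -1461/19454 ≈ -0.075100
(851*(-35) + D)*(40319 - 7132) = (851*(-35) - 1461/19454)*(40319 - 7132) = (-29785 - 1461/19454)*33187 = -579438851/19454*33187 = -19229837148137/19454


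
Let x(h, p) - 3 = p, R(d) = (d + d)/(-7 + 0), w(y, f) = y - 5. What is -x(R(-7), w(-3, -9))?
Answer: 5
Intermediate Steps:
w(y, f) = -5 + y
R(d) = -2*d/7 (R(d) = (2*d)/(-7) = (2*d)*(-⅐) = -2*d/7)
x(h, p) = 3 + p
-x(R(-7), w(-3, -9)) = -(3 + (-5 - 3)) = -(3 - 8) = -1*(-5) = 5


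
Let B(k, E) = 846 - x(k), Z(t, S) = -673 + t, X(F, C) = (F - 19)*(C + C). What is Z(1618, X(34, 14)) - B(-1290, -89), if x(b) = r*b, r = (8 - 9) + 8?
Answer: -8931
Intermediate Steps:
r = 7 (r = -1 + 8 = 7)
x(b) = 7*b
X(F, C) = 2*C*(-19 + F) (X(F, C) = (-19 + F)*(2*C) = 2*C*(-19 + F))
B(k, E) = 846 - 7*k
Z(1618, X(34, 14)) - B(-1290, -89) = (-673 + 1618) - (846 - 7*(-1290)) = 945 - (846 + 9030) = 945 - 1*9876 = 945 - 9876 = -8931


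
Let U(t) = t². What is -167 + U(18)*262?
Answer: 84721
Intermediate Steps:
-167 + U(18)*262 = -167 + 18²*262 = -167 + 324*262 = -167 + 84888 = 84721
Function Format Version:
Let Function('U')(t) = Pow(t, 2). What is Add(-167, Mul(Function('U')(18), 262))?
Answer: 84721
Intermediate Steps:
Add(-167, Mul(Function('U')(18), 262)) = Add(-167, Mul(Pow(18, 2), 262)) = Add(-167, Mul(324, 262)) = Add(-167, 84888) = 84721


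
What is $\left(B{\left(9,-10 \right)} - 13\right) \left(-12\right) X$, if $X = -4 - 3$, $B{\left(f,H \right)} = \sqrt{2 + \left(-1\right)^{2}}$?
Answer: $-1092 + 84 \sqrt{3} \approx -946.51$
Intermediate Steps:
$B{\left(f,H \right)} = \sqrt{3}$ ($B{\left(f,H \right)} = \sqrt{2 + 1} = \sqrt{3}$)
$X = -7$ ($X = -4 - 3 = -7$)
$\left(B{\left(9,-10 \right)} - 13\right) \left(-12\right) X = \left(\sqrt{3} - 13\right) \left(-12\right) \left(-7\right) = \left(-13 + \sqrt{3}\right) \left(-12\right) \left(-7\right) = \left(156 - 12 \sqrt{3}\right) \left(-7\right) = -1092 + 84 \sqrt{3}$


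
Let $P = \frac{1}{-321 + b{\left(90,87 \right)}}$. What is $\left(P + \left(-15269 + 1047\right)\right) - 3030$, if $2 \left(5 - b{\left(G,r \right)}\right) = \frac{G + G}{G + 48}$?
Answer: $- \frac{125646339}{7283} \approx -17252.0$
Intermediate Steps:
$b{\left(G,r \right)} = 5 - \frac{G}{48 + G}$ ($b{\left(G,r \right)} = 5 - \frac{\left(G + G\right) \frac{1}{G + 48}}{2} = 5 - \frac{2 G \frac{1}{48 + G}}{2} = 5 - \frac{G}{48 + G}$)
$P = - \frac{23}{7283}$ ($P = \frac{1}{-321 + \frac{4 \left(60 + 90\right)}{48 + 90}} = \frac{1}{-321 + 4 \cdot \frac{1}{138} \cdot 150} = \frac{1}{-321 + \frac{100}{23}} = \frac{1}{- \frac{7283}{23}} = - \frac{23}{7283} \approx -0.003158$)
$\left(P + \left(-15269 + 1047\right)\right) - 3030 = \left(- \frac{23}{7283} + \left(-15269 + 1047\right)\right) - 3030 = \left(- \frac{23}{7283} - 14222\right) - 3030 = - \frac{103578849}{7283} - 3030 = - \frac{125646339}{7283}$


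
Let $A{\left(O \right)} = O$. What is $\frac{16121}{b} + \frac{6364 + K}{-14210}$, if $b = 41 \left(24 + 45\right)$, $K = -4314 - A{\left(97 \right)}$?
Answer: $\frac{31936339}{5742870} \approx 5.561$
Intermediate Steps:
$K = -4411$ ($K = -4314 - 97 = -4411$)
$b = 2829$ ($b = 41 \cdot 69 = 2829$)
$\frac{16121}{b} + \frac{6364 + K}{-14210} = \frac{16121}{2829} + \frac{6364 - 4411}{-14210} = 16121 \cdot \frac{1}{2829} + 1953 \left(- \frac{1}{14210}\right) = \frac{16121}{2829} - \frac{279}{2030} = \frac{31936339}{5742870}$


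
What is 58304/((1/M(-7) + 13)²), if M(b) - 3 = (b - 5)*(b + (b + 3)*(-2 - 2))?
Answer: 40175100/116281 ≈ 345.50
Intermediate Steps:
M(b) = 3 + (-12 - 3*b)*(-5 + b) (M(b) = 3 + (b - 5)*(b + (b + 3)*(-2 - 2)) = 3 + (-5 + b)*(b + (3 + b)*(-4)) = 3 + (-5 + b)*(b + (-12 - 4*b)) = 3 + (-5 + b)*(-12 - 3*b) = 3 + (-12 - 3*b)*(-5 + b))
58304/((1/M(-7) + 13)²) = 58304/((1/(63 - 3*(-7)² + 3*(-7)) + 13)²) = 58304/((1/(63 - 3*49 - 21) + 13)²) = 58304/((1/(63 - 147 - 21) + 13)²) = 58304/((1/(-105) + 13)²) = 58304/((-1/105 + 13)²) = 58304/((1364/105)²) = 58304/(1860496/11025) = 58304*(11025/1860496) = 40175100/116281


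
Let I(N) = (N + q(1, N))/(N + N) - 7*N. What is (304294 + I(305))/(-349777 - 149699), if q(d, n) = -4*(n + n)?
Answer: -201437/332984 ≈ -0.60495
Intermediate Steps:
q(d, n) = -8*n
I(N) = -7/2 - 7*N (I(N) = (N - 8*N)/(N + N) - 7*N = (-7*N)/((2*N)) - 7*N = (-7*N)*(1/(2*N)) - 7*N = -7/2 - 7*N)
(304294 + I(305))/(-349777 - 149699) = (304294 + (-7/2 - 7*305))/(-349777 - 149699) = (304294 + (-7/2 - 2135))/(-499476) = (304294 - 4277/2)*(-1/499476) = (604311/2)*(-1/499476) = -201437/332984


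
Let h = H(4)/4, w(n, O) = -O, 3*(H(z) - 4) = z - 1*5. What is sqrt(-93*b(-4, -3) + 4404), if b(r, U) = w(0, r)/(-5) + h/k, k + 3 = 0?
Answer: sqrt(4056135)/30 ≈ 67.133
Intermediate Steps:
H(z) = 7/3 + z/3 (H(z) = 4 + (z - 1*5)/3 = 4 + (z - 5)/3 = 4 + (-5 + z)/3 = 4 + (-5/3 + z/3) = 7/3 + z/3)
k = -3 (k = -3 + 0 = -3)
h = 11/12 (h = (7/3 + (1/3)*4)/4 = (7/3 + 4/3)*(1/4) = (11/3)*(1/4) = 11/12 ≈ 0.91667)
b(r, U) = -11/36 + r/5 (b(r, U) = -r/(-5) + (11/12)/(-3) = -r*(-1/5) + (11/12)*(-1/3) = r/5 - 11/36 = -11/36 + r/5)
sqrt(-93*b(-4, -3) + 4404) = sqrt(-93*(-11/36 + (1/5)*(-4)) + 4404) = sqrt(-93*(-11/36 - 4/5) + 4404) = sqrt(-93*(-199/180) + 4404) = sqrt(6169/60 + 4404) = sqrt(270409/60) = sqrt(4056135)/30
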